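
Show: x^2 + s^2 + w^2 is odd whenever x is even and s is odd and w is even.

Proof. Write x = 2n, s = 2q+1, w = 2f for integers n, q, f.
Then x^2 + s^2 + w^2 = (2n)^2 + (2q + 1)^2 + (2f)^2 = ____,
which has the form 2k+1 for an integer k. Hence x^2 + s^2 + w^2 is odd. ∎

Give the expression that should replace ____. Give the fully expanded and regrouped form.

2(2f^2 + 2n^2 + 2q^2 + 2q) + 1

Expanding: (2n)^2 + (2q + 1)^2 + (2f)^2 = 4f^2 + 4n^2 + 4q^2 + 4q + 1.
Every term except the constant is even, so this is 2(2f^2 + 2n^2 + 2q^2 + 2q) + 1,
and 2f^2 + 2n^2 + 2q^2 + 2q ∈ ℤ gives the required form.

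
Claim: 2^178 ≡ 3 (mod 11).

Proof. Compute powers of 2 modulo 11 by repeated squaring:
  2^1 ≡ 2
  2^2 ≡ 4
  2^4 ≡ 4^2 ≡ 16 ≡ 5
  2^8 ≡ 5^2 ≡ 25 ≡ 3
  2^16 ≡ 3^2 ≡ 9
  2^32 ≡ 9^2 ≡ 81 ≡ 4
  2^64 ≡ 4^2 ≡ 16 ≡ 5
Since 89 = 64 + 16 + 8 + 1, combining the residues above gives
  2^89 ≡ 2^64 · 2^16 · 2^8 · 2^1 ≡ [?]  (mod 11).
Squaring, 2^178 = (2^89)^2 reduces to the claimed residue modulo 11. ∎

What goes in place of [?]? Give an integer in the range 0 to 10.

6

Multiply the listed residues: 5 · 9 · 3 · 2 = 45 → 135 → 270.
Reducing modulo 11: 270 = 24·11 + 6, so 2^89 ≡ 6.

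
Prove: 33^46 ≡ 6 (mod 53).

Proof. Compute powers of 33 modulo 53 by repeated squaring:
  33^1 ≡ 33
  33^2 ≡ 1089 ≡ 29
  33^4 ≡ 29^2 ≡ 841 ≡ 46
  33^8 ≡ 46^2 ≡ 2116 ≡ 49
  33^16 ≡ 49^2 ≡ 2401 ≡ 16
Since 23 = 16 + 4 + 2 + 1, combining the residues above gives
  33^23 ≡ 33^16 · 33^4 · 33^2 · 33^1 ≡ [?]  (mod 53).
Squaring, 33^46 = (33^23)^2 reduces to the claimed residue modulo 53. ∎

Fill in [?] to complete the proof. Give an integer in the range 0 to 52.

35

Multiply the listed residues: 16 · 46 · 29 · 33 = 736 → 21344 → 704352.
Reducing modulo 53: 704352 = 13289·53 + 35, so 33^23 ≡ 35.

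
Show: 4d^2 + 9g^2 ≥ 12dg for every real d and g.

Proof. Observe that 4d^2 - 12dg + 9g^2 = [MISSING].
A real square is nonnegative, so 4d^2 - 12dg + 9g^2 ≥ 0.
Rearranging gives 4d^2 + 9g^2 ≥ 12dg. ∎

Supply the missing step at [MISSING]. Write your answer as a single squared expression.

4d^2 - 12dg + 9g^2 is a perfect-square trinomial: the outer terms are (2d)^2 and (3g)^2, and the cross term is -2·2d·3g.
So 4d^2 - 12dg + 9g^2 = (2d - 3g)^2 ≥ 0.

(2d - 3g)^2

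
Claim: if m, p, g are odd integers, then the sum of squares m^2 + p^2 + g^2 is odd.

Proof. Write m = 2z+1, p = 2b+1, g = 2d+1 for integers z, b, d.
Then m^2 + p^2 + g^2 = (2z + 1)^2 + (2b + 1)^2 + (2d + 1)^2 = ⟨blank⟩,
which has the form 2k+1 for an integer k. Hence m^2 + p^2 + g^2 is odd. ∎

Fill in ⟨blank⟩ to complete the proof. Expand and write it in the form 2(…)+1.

2(2b^2 + 2b + 2d^2 + 2d + 2z^2 + 2z + 1) + 1

Expanding: (2z + 1)^2 + (2b + 1)^2 + (2d + 1)^2 = 4b^2 + 4b + 4d^2 + 4d + 4z^2 + 4z + 3.
Every term except the constant is even, so this is 2(2b^2 + 2b + 2d^2 + 2d + 2z^2 + 2z + 1) + 1,
and 2b^2 + 2b + 2d^2 + 2d + 2z^2 + 2z + 1 ∈ ℤ gives the required form.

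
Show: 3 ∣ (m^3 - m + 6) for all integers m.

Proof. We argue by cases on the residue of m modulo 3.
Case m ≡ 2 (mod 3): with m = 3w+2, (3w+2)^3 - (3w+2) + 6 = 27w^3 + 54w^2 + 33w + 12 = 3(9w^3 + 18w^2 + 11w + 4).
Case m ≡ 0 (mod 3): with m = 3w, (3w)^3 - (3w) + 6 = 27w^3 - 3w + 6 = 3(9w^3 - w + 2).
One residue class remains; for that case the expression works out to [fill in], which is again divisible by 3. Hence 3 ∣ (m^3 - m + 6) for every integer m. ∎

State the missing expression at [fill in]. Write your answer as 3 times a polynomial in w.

3(9w^3 + 9w^2 + 2w + 2)

Only m ≡ 1 (mod 3) is unaccounted for. Put m = 3w+1:
(3w+1)^3 - (3w+1) + 6 expands to 27w^3 + 27w^2 + 6w + 6,
and factoring out 3 leaves 3(9w^3 + 9w^2 + 2w + 2).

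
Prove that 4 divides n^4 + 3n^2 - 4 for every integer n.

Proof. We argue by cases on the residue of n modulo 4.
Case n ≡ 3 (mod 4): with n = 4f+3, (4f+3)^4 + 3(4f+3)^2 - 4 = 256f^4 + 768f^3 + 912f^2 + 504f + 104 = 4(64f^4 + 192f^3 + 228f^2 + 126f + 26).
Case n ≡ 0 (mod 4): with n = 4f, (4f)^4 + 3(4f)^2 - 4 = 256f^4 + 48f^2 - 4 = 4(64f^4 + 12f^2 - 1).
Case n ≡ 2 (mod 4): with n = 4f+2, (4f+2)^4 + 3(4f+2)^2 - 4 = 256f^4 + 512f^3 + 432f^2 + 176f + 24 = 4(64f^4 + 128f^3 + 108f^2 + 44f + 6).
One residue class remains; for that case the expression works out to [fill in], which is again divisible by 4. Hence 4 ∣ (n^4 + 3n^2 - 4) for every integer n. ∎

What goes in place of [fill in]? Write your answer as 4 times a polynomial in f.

4(64f^4 + 64f^3 + 36f^2 + 10f)

Only n ≡ 1 (mod 4) is unaccounted for. Put n = 4f+1:
(4f+1)^4 + 3(4f+1)^2 - 4 expands to 256f^4 + 256f^3 + 144f^2 + 40f,
and factoring out 4 leaves 4(64f^4 + 64f^3 + 36f^2 + 10f).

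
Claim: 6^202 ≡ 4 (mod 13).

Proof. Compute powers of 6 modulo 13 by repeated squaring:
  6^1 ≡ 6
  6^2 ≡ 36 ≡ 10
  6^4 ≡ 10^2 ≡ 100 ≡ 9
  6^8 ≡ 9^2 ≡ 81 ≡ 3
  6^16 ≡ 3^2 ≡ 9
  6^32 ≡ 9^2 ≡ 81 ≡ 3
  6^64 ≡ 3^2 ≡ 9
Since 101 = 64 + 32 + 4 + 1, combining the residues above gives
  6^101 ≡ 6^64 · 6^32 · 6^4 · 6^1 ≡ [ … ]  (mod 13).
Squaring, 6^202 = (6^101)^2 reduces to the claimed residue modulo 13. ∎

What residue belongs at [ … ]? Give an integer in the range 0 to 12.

Multiply the listed residues: 9 · 3 · 9 · 6 = 27 → 243 → 1458.
Reducing modulo 13: 1458 = 112·13 + 2, so 6^101 ≡ 2.

2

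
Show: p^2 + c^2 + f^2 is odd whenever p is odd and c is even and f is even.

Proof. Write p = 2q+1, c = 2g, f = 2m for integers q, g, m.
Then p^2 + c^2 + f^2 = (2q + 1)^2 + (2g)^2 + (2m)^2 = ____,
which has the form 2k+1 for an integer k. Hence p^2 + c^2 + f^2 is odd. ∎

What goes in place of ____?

(2q + 1)^2 + (2g)^2 + (2m)^2 = 4g^2 + 4m^2 + 4q^2 + 4q + 1
= 2(2g^2 + 2m^2 + 2q^2 + 2q) + 1.
Since 2g^2 + 2m^2 + 2q^2 + 2q is an integer, the sum of squares is of the form 2k+1 for an integer k.

2(2g^2 + 2m^2 + 2q^2 + 2q) + 1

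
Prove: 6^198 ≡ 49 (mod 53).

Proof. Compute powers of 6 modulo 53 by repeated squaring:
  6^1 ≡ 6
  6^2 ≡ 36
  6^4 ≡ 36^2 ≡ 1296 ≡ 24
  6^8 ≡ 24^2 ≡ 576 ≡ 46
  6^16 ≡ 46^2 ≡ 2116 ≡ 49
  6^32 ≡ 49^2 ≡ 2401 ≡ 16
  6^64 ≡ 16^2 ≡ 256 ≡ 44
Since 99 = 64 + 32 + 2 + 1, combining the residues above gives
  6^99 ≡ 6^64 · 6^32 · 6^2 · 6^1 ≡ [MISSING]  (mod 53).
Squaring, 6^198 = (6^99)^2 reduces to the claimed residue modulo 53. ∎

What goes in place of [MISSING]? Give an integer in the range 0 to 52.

7

6^64 · 6^32 · 6^2 · 6^1 ≡ 44 · 16 · 36 · 6 = 152064.
152064 mod 53 = 7, so 6^99 ≡ 7 (mod 53).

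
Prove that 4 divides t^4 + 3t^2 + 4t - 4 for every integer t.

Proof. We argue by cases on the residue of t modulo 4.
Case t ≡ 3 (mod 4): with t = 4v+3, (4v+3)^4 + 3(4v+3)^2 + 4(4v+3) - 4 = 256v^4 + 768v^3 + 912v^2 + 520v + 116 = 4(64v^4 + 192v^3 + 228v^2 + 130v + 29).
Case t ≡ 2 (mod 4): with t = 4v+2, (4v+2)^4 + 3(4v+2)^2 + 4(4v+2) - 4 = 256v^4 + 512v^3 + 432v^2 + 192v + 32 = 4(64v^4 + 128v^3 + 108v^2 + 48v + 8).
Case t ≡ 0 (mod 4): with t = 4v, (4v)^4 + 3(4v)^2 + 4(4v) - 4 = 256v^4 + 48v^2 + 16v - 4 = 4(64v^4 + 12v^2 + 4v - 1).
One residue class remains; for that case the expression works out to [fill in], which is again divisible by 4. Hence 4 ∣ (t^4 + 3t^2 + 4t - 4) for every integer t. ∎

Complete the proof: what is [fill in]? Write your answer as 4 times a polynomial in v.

Only t ≡ 1 (mod 4) is unaccounted for. Put t = 4v+1:
(4v+1)^4 + 3(4v+1)^2 + 4(4v+1) - 4 expands to 256v^4 + 256v^3 + 144v^2 + 56v + 4,
and factoring out 4 leaves 4(64v^4 + 64v^3 + 36v^2 + 14v + 1).

4(64v^4 + 64v^3 + 36v^2 + 14v + 1)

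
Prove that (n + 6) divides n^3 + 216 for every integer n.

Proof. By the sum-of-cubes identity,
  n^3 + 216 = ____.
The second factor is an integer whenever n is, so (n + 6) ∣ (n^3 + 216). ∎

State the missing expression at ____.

Polynomial division of n^3 + 216 by n + 6 leaves remainder 0 and quotient n^2 - 6n + 36.
Hence n^3 + 216 = (n + 6)(n^2 - 6n + 36).

(n + 6)(n^2 - 6n + 36)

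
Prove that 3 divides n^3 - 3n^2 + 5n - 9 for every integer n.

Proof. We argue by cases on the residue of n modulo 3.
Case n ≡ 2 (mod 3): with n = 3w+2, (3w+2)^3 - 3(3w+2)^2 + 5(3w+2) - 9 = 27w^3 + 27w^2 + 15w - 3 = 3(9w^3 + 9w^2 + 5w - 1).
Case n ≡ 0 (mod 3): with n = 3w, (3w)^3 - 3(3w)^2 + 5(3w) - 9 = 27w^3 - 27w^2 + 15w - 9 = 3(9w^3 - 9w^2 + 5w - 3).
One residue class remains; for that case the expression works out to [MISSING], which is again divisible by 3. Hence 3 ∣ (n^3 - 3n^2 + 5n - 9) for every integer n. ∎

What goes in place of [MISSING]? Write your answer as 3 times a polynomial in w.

Only n ≡ 1 (mod 3) is unaccounted for. Put n = 3w+1:
(3w+1)^3 - 3(3w+1)^2 + 5(3w+1) - 9 expands to 27w^3 + 6w - 6,
and factoring out 3 leaves 3(9w^3 + 2w - 2).

3(9w^3 + 2w - 2)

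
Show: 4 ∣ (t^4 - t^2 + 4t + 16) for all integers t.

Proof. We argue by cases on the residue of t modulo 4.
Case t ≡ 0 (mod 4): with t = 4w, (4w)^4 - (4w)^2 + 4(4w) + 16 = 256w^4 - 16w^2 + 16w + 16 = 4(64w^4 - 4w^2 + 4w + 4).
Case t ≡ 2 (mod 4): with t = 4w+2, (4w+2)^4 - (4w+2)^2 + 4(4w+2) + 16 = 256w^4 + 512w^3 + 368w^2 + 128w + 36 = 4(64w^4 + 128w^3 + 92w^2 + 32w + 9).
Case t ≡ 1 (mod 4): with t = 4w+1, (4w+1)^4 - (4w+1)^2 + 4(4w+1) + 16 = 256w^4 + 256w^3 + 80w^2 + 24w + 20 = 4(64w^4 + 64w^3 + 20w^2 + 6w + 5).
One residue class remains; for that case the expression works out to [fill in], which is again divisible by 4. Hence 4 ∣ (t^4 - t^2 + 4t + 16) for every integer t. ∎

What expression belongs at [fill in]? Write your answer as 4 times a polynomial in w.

4(64w^4 + 192w^3 + 212w^2 + 106w + 25)

The residues treated are {0, 2, 1}, so the missing case is t ≡ 3 (mod 4); write t = 4w+3.
Then (4w+3)^4 - (4w+3)^2 + 4(4w+3) + 16 = 256w^4 + 768w^3 + 848w^2 + 424w + 100 = 4(64w^4 + 192w^3 + 212w^2 + 106w + 25).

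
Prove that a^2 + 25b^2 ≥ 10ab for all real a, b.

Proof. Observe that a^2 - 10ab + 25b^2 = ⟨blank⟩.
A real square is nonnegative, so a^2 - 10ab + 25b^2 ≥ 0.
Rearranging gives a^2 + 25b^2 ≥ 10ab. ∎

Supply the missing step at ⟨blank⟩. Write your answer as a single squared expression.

(a - 5b)^2

a^2 - 10ab + 25b^2 is a perfect-square trinomial: the outer terms are (a)^2 and (5b)^2, and the cross term is -2·a·5b.
So a^2 - 10ab + 25b^2 = (a - 5b)^2 ≥ 0.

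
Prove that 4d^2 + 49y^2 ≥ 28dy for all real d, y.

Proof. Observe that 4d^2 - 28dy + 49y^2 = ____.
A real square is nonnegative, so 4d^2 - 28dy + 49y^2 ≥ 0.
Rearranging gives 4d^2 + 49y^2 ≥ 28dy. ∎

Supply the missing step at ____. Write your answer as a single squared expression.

The leading and trailing coefficients are 2^2 and 7^2, and 28 = 2·2·7, so the trinomial is (2d - 7y)^2.
Hence 4d^2 - 28dy + 49y^2 ≥ 0.

(2d - 7y)^2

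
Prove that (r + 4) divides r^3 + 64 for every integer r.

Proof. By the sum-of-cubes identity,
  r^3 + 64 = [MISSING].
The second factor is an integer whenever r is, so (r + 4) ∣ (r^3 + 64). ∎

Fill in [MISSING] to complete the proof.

(r + 4)(r^2 - 4r + 16)

a^3 + b^3 = (a + b)(a^2 - ab + b^2). With a = r, b = 4:
r^3 + 64 = (r + 4)(r^2 - 4r + 16).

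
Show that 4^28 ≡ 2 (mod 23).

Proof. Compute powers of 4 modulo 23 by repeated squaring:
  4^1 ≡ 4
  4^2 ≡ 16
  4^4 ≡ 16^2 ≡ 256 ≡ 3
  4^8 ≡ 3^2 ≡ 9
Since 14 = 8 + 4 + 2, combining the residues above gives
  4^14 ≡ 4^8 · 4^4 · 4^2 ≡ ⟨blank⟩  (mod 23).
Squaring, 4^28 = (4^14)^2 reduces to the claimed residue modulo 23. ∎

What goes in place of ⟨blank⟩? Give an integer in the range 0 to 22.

4^8 · 4^4 · 4^2 ≡ 9 · 3 · 16 = 432.
432 mod 23 = 18, so 4^14 ≡ 18 (mod 23).

18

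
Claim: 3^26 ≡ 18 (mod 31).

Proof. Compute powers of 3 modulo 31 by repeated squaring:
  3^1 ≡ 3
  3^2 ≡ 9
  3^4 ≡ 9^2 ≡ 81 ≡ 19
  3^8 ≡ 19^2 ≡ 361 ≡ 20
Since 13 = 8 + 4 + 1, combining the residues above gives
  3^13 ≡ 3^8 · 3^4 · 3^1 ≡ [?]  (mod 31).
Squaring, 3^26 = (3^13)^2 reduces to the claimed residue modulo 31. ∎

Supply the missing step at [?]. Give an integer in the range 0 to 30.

24

3^8 · 3^4 · 3^1 ≡ 20 · 19 · 3 = 1140.
1140 mod 31 = 24, so 3^13 ≡ 24 (mod 31).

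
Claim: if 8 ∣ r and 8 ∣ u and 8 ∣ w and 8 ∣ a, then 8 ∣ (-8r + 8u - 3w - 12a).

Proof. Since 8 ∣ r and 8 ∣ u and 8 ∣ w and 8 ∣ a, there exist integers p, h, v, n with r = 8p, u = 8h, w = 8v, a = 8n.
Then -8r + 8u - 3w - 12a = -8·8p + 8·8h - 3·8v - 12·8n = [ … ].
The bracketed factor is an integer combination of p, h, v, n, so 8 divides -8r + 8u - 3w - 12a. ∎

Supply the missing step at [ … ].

Each term has a factor of 8: -8·8p + 8·8h - 3·8v - 12·8n = 8·(8h - 12n - 8p - 3v).
Since 8h - 12n - 8p - 3v is an integer, 8 ∣ (-8r + 8u - 3w - 12a).

8(8h - 12n - 8p - 3v)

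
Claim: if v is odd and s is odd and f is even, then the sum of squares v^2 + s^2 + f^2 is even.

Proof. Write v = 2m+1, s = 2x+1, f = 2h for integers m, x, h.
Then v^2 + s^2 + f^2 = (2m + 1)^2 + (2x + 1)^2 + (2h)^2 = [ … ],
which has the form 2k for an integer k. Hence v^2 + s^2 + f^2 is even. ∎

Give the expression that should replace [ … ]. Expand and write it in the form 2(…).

(2m + 1)^2 + (2x + 1)^2 + (2h)^2 = 4h^2 + 4m^2 + 4m + 4x^2 + 4x + 2
= 2(2h^2 + 2m^2 + 2m + 2x^2 + 2x + 1).
Since 2h^2 + 2m^2 + 2m + 2x^2 + 2x + 1 is an integer, the sum of squares is of the form 2k for an integer k.

2(2h^2 + 2m^2 + 2m + 2x^2 + 2x + 1)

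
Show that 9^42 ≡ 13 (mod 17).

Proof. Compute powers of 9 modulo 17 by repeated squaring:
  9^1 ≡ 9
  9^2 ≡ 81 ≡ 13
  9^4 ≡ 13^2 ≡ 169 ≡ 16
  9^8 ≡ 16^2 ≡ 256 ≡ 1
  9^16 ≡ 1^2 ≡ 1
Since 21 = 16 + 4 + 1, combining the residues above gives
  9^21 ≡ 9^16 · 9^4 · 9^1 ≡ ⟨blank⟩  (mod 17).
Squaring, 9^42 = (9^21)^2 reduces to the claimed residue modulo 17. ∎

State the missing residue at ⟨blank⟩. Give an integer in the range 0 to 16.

9^16 · 9^4 · 9^1 ≡ 1 · 16 · 9 = 144.
144 mod 17 = 8, so 9^21 ≡ 8 (mod 17).

8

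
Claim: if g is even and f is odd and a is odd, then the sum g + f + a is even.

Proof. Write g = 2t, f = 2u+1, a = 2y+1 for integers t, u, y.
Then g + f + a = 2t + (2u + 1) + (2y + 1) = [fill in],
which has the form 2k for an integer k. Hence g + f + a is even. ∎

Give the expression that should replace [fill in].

2(t + u + y + 1)

Expanding: 2t + (2u + 1) + (2y + 1) = 2t + 2u + 2y + 2.
Every term is even; pulling out the factor of 2 gives 2(t + u + y + 1).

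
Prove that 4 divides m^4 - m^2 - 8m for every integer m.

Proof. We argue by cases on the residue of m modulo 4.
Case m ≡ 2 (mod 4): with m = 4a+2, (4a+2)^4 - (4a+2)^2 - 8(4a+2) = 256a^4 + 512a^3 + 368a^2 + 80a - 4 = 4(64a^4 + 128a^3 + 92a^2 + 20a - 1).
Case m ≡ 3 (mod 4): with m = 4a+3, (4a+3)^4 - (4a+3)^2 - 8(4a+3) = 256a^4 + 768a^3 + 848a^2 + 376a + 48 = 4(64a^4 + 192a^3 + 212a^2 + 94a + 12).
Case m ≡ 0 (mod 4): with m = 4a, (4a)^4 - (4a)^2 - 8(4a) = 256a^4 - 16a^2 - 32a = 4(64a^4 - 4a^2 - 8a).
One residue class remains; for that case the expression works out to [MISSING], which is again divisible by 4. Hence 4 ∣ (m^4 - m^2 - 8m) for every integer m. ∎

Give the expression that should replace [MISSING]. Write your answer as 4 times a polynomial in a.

4(64a^4 + 64a^3 + 20a^2 - 6a - 2)

The residues treated are {2, 3, 0}, so the missing case is m ≡ 1 (mod 4); write m = 4a+1.
Then (4a+1)^4 - (4a+1)^2 - 8(4a+1) = 256a^4 + 256a^3 + 80a^2 - 24a - 8 = 4(64a^4 + 64a^3 + 20a^2 - 6a - 2).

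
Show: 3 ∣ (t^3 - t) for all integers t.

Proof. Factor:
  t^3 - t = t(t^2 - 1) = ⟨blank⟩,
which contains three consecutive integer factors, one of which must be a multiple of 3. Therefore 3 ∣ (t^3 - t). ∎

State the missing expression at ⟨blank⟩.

t(t^2 - 1) = t(t - 1)(t + 1) = (t - 1)t(t + 1).
These three factors are consecutive integers, so their product is divisible by 3.

(t - 1)t(t + 1)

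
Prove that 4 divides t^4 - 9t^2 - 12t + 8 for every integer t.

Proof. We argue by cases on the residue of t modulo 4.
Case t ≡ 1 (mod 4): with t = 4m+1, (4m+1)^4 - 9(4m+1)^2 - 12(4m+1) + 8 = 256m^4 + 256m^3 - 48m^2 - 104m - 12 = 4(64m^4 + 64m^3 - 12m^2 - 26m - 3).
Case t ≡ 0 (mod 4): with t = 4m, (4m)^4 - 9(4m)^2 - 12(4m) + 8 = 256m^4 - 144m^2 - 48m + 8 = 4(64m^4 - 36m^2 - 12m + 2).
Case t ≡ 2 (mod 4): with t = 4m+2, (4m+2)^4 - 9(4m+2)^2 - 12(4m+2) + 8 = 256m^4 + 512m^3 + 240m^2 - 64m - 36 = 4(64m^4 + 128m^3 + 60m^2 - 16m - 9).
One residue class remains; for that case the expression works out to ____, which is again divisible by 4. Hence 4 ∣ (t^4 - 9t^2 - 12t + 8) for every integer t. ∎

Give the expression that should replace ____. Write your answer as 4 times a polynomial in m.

The residues treated are {1, 0, 2}, so the missing case is t ≡ 3 (mod 4); write t = 4m+3.
Then (4m+3)^4 - 9(4m+3)^2 - 12(4m+3) + 8 = 256m^4 + 768m^3 + 720m^2 + 168m - 28 = 4(64m^4 + 192m^3 + 180m^2 + 42m - 7).

4(64m^4 + 192m^3 + 180m^2 + 42m - 7)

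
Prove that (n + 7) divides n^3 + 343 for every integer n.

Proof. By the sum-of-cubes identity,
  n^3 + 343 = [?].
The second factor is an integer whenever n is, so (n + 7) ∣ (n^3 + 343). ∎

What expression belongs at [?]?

(n + 7)(n^2 - 7n + 49)

a^3 + b^3 = (a + b)(a^2 - ab + b^2). With a = n, b = 7:
n^3 + 343 = (n + 7)(n^2 - 7n + 49).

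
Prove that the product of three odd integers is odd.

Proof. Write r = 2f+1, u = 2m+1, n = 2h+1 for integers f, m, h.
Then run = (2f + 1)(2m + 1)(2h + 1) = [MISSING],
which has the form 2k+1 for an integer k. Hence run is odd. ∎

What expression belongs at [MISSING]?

2(4fhm + 2fh + 2fm + f + 2hm + h + m) + 1

Expanding: (2f + 1)(2m + 1)(2h + 1) = 8fhm + 4fh + 4fm + 2f + 4hm + 2h + 2m + 1.
Every term except the constant is even, so this is 2(4fhm + 2fh + 2fm + f + 2hm + h + m) + 1,
and 4fhm + 2fh + 2fm + f + 2hm + h + m ∈ ℤ gives the required form.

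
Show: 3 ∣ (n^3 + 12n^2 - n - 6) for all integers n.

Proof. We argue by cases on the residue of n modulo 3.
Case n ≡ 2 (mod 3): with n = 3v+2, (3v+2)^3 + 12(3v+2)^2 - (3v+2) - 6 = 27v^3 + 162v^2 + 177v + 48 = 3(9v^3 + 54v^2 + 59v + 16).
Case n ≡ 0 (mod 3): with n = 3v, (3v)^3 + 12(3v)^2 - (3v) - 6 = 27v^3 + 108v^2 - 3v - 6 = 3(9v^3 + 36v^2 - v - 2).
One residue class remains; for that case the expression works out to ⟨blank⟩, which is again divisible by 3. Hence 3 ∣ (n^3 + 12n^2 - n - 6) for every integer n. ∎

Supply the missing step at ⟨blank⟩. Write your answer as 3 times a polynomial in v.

3(9v^3 + 45v^2 + 26v + 2)

Only n ≡ 1 (mod 3) is unaccounted for. Put n = 3v+1:
(3v+1)^3 + 12(3v+1)^2 - (3v+1) - 6 expands to 27v^3 + 135v^2 + 78v + 6,
and factoring out 3 leaves 3(9v^3 + 45v^2 + 26v + 2).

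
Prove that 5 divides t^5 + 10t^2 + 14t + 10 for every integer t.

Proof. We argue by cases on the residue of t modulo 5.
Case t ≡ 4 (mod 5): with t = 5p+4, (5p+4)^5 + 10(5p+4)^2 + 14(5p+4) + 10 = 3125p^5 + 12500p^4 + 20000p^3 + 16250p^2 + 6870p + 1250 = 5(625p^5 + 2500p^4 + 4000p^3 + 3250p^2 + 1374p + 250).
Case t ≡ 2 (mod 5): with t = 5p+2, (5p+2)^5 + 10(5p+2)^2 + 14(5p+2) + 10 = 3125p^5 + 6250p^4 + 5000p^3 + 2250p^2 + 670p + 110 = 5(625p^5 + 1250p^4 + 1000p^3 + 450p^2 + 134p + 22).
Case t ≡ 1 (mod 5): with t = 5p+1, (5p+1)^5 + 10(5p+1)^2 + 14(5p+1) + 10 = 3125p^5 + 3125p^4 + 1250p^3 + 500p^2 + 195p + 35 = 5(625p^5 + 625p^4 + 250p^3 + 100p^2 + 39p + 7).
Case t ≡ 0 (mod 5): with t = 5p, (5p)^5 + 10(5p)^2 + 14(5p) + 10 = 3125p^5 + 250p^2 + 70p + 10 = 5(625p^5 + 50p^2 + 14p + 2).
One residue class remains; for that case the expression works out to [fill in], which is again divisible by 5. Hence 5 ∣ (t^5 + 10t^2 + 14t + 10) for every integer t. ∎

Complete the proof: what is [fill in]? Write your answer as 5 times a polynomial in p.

5(625p^5 + 1875p^4 + 2250p^3 + 1400p^2 + 479p + 77)

The residues treated are {4, 2, 1, 0}, so the missing case is t ≡ 3 (mod 5); write t = 5p+3.
Then (5p+3)^5 + 10(5p+3)^2 + 14(5p+3) + 10 = 3125p^5 + 9375p^4 + 11250p^3 + 7000p^2 + 2395p + 385 = 5(625p^5 + 1875p^4 + 2250p^3 + 1400p^2 + 479p + 77).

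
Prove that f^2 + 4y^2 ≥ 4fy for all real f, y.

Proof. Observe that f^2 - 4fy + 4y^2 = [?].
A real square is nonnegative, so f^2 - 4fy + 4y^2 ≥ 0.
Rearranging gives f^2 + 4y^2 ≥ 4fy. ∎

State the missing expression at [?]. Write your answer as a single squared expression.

(f - 2y)^2

f^2 - 4fy + 4y^2 is a perfect-square trinomial: the outer terms are (f)^2 and (2y)^2, and the cross term is -2·f·2y.
So f^2 - 4fy + 4y^2 = (f - 2y)^2 ≥ 0.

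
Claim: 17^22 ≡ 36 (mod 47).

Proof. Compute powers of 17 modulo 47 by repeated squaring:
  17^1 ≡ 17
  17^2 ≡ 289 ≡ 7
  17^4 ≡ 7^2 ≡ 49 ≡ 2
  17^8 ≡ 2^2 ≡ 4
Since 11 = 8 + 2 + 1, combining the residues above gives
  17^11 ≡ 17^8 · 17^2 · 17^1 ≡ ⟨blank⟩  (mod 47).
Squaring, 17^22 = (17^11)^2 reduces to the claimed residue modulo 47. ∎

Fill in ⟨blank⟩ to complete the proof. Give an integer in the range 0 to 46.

17^8 · 17^2 · 17^1 ≡ 4 · 7 · 17 = 476.
476 mod 47 = 6, so 17^11 ≡ 6 (mod 47).

6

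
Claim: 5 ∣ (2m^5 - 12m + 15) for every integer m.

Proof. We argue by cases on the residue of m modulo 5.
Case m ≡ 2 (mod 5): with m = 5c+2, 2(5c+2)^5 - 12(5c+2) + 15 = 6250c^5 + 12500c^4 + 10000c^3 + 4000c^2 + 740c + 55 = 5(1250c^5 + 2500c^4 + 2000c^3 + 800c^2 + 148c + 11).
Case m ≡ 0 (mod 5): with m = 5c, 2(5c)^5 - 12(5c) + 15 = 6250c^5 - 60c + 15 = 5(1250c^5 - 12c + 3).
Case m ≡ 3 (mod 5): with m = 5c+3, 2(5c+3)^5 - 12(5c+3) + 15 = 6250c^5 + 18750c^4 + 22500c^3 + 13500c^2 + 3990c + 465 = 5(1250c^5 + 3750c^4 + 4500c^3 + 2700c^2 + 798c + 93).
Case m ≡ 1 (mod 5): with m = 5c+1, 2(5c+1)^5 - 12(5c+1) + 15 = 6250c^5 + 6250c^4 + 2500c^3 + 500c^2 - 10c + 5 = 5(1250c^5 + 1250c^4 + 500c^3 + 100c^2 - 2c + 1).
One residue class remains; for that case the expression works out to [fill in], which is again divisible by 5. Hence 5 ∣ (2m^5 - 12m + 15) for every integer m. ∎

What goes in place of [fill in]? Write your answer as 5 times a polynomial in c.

Only m ≡ 4 (mod 5) is unaccounted for. Put m = 5c+4:
2(5c+4)^5 - 12(5c+4) + 15 expands to 6250c^5 + 25000c^4 + 40000c^3 + 32000c^2 + 12740c + 2015,
and factoring out 5 leaves 5(1250c^5 + 5000c^4 + 8000c^3 + 6400c^2 + 2548c + 403).

5(1250c^5 + 5000c^4 + 8000c^3 + 6400c^2 + 2548c + 403)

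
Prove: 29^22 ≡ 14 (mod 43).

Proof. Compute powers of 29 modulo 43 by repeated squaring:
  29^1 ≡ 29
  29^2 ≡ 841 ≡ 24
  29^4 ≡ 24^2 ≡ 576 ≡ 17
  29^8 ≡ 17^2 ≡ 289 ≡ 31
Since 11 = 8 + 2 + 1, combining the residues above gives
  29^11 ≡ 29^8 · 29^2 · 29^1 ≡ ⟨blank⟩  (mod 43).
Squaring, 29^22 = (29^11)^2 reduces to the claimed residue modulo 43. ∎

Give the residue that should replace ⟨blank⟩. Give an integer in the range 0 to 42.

33

29^8 · 29^2 · 29^1 ≡ 31 · 24 · 29 = 21576.
21576 mod 43 = 33, so 29^11 ≡ 33 (mod 43).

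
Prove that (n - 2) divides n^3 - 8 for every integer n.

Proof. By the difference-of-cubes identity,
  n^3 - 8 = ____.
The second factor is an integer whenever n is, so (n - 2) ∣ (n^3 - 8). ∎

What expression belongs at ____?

a^3 - b^3 = (a - b)(a^2 + ab + b^2). With a = n, b = 2:
n^3 - 8 = (n - 2)(n^2 + 2n + 4).

(n - 2)(n^2 + 2n + 4)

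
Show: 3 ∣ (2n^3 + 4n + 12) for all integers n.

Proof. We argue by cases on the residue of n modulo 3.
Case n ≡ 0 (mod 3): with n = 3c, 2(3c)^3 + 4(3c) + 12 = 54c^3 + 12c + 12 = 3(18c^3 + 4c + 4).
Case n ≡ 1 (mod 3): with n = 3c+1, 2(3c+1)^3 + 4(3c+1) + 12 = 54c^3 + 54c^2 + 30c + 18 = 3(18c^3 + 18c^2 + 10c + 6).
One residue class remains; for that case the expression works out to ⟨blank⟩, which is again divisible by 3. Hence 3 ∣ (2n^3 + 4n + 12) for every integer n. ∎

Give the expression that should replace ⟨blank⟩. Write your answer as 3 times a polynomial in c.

The residues treated are {0, 1}, so the missing case is n ≡ 2 (mod 3); write n = 3c+2.
Then 2(3c+2)^3 + 4(3c+2) + 12 = 54c^3 + 108c^2 + 84c + 36 = 3(18c^3 + 36c^2 + 28c + 12).

3(18c^3 + 36c^2 + 28c + 12)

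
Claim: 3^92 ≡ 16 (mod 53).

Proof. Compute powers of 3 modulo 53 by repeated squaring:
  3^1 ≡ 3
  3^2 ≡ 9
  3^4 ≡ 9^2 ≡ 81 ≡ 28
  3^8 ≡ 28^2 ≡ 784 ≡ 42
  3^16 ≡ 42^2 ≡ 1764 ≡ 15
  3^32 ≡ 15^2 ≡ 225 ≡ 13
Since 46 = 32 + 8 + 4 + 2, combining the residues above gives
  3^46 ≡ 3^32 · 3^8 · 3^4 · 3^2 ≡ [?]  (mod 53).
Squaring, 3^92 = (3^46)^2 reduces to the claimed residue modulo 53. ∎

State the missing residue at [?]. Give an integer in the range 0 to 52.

3^32 · 3^8 · 3^4 · 3^2 ≡ 13 · 42 · 28 · 9 = 137592.
137592 mod 53 = 4, so 3^46 ≡ 4 (mod 53).

4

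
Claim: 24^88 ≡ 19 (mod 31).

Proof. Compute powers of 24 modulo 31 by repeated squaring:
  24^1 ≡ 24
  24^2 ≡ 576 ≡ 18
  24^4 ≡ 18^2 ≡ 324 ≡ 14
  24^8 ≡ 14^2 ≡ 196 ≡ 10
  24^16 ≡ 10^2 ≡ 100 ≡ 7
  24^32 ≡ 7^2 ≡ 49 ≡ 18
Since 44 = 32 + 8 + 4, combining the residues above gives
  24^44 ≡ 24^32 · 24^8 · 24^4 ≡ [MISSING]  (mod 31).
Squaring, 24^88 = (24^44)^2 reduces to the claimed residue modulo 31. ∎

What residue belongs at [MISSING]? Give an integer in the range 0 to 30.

24^32 · 24^8 · 24^4 ≡ 18 · 10 · 14 = 2520.
2520 mod 31 = 9, so 24^44 ≡ 9 (mod 31).

9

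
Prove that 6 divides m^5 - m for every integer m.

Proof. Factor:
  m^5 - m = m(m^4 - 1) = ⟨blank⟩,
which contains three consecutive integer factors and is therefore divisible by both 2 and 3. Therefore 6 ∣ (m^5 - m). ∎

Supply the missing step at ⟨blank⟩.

m^4 - 1 = (m^2 - 1)(m^2 + 1), and m^2 - 1 = (m-1)(m+1).
So m(m^4 - 1) = (m - 1)m(m + 1)(m^2 + 1).

(m - 1)m(m + 1)(m^2 + 1)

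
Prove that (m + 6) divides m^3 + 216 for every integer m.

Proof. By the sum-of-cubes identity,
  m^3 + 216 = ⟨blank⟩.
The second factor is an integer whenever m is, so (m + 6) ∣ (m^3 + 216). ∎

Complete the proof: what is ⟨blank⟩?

(m + 6)(m^2 - 6m + 36)

Polynomial division of m^3 + 216 by m + 6 leaves remainder 0 and quotient m^2 - 6m + 36.
Hence m^3 + 216 = (m + 6)(m^2 - 6m + 36).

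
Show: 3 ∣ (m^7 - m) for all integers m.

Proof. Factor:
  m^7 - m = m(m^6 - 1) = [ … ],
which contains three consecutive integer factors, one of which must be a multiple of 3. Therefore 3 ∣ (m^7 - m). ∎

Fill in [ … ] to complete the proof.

m^6 - 1 = (m^2 - 1)(m^4 + m^2 + 1), and m^2 - 1 = (m-1)(m+1).
So m(m^6 - 1) = (m - 1)m(m + 1)(m^4 + m^2 + 1).

(m - 1)m(m + 1)(m^4 + m^2 + 1)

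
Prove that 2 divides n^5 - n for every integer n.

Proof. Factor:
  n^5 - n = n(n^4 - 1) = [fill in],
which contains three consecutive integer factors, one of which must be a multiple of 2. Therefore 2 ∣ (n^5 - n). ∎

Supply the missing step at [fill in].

n^4 - 1 = (n^2 - 1)(n^2 + 1), and n^2 - 1 = (n-1)(n+1).
So n(n^4 - 1) = (n - 1)n(n + 1)(n^2 + 1).

(n - 1)n(n + 1)(n^2 + 1)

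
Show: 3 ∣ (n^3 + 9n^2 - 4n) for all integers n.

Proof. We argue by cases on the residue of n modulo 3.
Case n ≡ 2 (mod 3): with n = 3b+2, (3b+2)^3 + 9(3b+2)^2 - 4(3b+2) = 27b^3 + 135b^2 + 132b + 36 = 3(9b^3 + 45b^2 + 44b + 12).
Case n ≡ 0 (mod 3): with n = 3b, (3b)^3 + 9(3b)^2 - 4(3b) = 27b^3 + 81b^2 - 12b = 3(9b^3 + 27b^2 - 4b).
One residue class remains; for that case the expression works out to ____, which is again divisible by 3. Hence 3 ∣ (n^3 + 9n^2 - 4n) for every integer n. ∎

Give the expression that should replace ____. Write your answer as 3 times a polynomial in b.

3(9b^3 + 36b^2 + 17b + 2)

The residues treated are {2, 0}, so the missing case is n ≡ 1 (mod 3); write n = 3b+1.
Then (3b+1)^3 + 9(3b+1)^2 - 4(3b+1) = 27b^3 + 108b^2 + 51b + 6 = 3(9b^3 + 36b^2 + 17b + 2).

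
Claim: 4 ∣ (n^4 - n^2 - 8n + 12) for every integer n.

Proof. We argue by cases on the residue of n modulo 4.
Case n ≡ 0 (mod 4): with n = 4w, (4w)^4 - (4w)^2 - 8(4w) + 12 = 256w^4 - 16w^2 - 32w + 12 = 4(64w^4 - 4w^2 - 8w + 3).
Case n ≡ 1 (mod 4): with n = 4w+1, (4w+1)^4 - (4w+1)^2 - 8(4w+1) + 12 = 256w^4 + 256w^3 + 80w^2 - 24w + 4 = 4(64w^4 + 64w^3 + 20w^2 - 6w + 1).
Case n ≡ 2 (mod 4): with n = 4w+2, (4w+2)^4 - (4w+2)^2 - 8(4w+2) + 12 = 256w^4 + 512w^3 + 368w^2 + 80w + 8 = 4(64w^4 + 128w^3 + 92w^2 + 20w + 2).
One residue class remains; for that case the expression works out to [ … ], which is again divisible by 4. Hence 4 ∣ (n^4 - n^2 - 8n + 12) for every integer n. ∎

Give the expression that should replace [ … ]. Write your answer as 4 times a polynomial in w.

Only n ≡ 3 (mod 4) is unaccounted for. Put n = 4w+3:
(4w+3)^4 - (4w+3)^2 - 8(4w+3) + 12 expands to 256w^4 + 768w^3 + 848w^2 + 376w + 60,
and factoring out 4 leaves 4(64w^4 + 192w^3 + 212w^2 + 94w + 15).

4(64w^4 + 192w^3 + 212w^2 + 94w + 15)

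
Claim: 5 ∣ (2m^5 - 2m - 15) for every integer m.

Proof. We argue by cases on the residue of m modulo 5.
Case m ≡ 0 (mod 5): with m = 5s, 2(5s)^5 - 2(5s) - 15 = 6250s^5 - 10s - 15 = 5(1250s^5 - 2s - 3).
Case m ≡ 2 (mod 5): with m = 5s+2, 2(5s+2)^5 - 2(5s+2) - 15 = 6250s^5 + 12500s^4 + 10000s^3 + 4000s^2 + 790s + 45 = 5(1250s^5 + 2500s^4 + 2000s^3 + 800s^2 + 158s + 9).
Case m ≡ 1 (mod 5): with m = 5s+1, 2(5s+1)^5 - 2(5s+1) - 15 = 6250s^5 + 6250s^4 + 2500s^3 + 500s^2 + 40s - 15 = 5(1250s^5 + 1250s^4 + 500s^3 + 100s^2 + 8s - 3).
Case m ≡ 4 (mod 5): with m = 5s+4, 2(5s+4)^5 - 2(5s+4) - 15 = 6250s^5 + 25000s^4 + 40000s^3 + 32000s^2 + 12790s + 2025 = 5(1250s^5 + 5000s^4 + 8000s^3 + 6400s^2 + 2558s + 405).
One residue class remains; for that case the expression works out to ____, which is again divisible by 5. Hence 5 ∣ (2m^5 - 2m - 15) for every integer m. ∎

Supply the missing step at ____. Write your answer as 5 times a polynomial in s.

Only m ≡ 3 (mod 5) is unaccounted for. Put m = 5s+3:
2(5s+3)^5 - 2(5s+3) - 15 expands to 6250s^5 + 18750s^4 + 22500s^3 + 13500s^2 + 4040s + 465,
and factoring out 5 leaves 5(1250s^5 + 3750s^4 + 4500s^3 + 2700s^2 + 808s + 93).

5(1250s^5 + 3750s^4 + 4500s^3 + 2700s^2 + 808s + 93)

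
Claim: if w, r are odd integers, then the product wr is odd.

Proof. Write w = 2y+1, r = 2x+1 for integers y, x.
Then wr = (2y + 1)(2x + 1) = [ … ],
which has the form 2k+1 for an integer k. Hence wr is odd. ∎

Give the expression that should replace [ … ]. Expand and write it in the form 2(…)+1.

2(2xy + x + y) + 1

Expanding: (2y + 1)(2x + 1) = 4xy + 2x + 2y + 1.
Every term except the constant is even, so this is 2(2xy + x + y) + 1,
and 2xy + x + y ∈ ℤ gives the required form.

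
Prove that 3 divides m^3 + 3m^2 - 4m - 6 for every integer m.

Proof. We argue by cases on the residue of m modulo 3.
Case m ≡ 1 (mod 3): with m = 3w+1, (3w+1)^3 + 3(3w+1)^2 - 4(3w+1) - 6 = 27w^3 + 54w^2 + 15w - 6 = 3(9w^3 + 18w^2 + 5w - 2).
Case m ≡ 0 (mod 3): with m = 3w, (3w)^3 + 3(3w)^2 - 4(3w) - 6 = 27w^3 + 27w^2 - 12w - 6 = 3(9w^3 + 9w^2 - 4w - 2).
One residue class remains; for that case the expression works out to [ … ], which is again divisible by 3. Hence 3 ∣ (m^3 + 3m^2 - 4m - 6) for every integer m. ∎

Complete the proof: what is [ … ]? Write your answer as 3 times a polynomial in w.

3(9w^3 + 27w^2 + 20w + 2)

The residues treated are {1, 0}, so the missing case is m ≡ 2 (mod 3); write m = 3w+2.
Then (3w+2)^3 + 3(3w+2)^2 - 4(3w+2) - 6 = 27w^3 + 81w^2 + 60w + 6 = 3(9w^3 + 27w^2 + 20w + 2).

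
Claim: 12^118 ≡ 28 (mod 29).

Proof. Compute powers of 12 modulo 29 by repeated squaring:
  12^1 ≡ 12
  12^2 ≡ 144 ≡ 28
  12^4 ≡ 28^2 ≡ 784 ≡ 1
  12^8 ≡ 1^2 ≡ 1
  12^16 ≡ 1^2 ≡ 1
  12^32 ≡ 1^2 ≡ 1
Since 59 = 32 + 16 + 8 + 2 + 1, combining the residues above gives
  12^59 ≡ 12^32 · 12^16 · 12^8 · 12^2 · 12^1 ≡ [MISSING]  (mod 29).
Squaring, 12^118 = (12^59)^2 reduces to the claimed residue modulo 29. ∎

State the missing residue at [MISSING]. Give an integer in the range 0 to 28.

17

12^32 · 12^16 · 12^8 · 12^2 · 12^1 ≡ 1 · 1 · 1 · 28 · 12 = 336.
336 mod 29 = 17, so 12^59 ≡ 17 (mod 29).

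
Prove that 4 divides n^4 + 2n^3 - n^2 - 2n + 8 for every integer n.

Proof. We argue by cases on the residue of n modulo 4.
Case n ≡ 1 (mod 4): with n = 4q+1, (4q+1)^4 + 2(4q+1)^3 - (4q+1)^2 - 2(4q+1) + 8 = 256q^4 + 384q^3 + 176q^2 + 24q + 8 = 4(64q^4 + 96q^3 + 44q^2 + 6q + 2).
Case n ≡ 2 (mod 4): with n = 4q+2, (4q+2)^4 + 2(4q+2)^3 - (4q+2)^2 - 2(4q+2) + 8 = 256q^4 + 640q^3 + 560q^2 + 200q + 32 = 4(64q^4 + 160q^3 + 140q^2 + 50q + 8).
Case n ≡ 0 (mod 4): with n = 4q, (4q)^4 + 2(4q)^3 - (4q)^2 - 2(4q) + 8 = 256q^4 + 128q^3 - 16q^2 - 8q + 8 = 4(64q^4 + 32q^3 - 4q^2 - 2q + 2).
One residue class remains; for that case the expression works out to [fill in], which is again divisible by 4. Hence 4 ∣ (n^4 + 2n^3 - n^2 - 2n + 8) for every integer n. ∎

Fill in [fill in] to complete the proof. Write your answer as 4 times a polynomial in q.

4(64q^4 + 224q^3 + 284q^2 + 154q + 32)

The residues treated are {1, 2, 0}, so the missing case is n ≡ 3 (mod 4); write n = 4q+3.
Then (4q+3)^4 + 2(4q+3)^3 - (4q+3)^2 - 2(4q+3) + 8 = 256q^4 + 896q^3 + 1136q^2 + 616q + 128 = 4(64q^4 + 224q^3 + 284q^2 + 154q + 32).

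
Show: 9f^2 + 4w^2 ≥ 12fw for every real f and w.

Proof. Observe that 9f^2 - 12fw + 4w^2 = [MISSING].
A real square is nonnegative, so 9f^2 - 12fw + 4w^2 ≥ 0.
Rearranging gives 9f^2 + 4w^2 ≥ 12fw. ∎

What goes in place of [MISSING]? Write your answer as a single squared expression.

9f^2 - 12fw + 4w^2 is a perfect-square trinomial: the outer terms are (3f)^2 and (2w)^2, and the cross term is -2·3f·2w.
So 9f^2 - 12fw + 4w^2 = (3f - 2w)^2 ≥ 0.

(3f - 2w)^2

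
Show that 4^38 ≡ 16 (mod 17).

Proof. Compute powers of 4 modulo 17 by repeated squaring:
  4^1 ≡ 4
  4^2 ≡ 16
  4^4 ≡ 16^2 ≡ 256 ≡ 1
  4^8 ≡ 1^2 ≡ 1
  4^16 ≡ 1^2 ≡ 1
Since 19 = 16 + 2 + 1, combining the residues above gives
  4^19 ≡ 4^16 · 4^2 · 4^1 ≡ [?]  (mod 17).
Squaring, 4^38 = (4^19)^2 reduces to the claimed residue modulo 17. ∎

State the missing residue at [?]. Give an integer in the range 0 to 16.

Multiply the listed residues: 1 · 16 · 4 = 16 → 64.
Reducing modulo 17: 64 = 3·17 + 13, so 4^19 ≡ 13.

13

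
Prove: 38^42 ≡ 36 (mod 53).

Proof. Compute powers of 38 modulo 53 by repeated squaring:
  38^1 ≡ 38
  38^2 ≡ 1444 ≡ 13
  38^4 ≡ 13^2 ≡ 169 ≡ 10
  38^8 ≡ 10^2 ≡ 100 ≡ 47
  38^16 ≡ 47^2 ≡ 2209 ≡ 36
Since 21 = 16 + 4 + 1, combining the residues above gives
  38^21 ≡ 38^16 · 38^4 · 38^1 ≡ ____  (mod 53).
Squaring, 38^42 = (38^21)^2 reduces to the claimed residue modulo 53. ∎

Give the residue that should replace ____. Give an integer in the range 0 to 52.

38^16 · 38^4 · 38^1 ≡ 36 · 10 · 38 = 13680.
13680 mod 53 = 6, so 38^21 ≡ 6 (mod 53).

6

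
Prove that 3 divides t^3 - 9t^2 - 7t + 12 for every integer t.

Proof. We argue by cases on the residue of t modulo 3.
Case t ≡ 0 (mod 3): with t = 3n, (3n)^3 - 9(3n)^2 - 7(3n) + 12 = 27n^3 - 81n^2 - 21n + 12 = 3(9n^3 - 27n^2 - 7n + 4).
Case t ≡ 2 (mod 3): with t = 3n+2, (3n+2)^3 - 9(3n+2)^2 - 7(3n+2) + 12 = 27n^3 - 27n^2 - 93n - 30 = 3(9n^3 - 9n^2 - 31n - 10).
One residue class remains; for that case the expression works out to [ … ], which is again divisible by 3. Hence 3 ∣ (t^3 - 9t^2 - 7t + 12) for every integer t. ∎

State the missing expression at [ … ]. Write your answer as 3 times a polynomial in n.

The residues treated are {0, 2}, so the missing case is t ≡ 1 (mod 3); write t = 3n+1.
Then (3n+1)^3 - 9(3n+1)^2 - 7(3n+1) + 12 = 27n^3 - 54n^2 - 66n - 3 = 3(9n^3 - 18n^2 - 22n - 1).

3(9n^3 - 18n^2 - 22n - 1)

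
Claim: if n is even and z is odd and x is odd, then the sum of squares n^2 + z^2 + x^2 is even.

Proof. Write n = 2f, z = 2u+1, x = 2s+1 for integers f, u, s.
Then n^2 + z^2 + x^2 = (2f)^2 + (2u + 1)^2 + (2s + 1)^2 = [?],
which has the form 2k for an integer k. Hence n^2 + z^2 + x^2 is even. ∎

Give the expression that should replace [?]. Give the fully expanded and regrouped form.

2(2f^2 + 2s^2 + 2s + 2u^2 + 2u + 1)

Expanding: (2f)^2 + (2u + 1)^2 + (2s + 1)^2 = 4f^2 + 4s^2 + 4s + 4u^2 + 4u + 2.
Every term is even; pulling out the factor of 2 gives 2(2f^2 + 2s^2 + 2s + 2u^2 + 2u + 1).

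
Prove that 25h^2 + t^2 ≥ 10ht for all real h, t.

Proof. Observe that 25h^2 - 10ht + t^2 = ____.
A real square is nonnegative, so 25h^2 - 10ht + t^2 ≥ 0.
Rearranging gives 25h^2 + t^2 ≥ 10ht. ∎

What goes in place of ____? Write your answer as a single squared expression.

The leading and trailing coefficients are 5^2 and 1^2, and 10 = 2·5·1, so the trinomial is (5h - t)^2.
Hence 25h^2 - 10ht + t^2 ≥ 0.

(5h - t)^2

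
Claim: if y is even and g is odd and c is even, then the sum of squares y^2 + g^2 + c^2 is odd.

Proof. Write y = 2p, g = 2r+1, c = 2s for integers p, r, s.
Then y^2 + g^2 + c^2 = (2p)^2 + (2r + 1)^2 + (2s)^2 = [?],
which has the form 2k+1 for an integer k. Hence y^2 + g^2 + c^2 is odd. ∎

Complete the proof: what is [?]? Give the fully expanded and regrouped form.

Expanding: (2p)^2 + (2r + 1)^2 + (2s)^2 = 4p^2 + 4r^2 + 4r + 4s^2 + 1.
Every term except the constant is even, so this is 2(2p^2 + 2r^2 + 2r + 2s^2) + 1,
and 2p^2 + 2r^2 + 2r + 2s^2 ∈ ℤ gives the required form.

2(2p^2 + 2r^2 + 2r + 2s^2) + 1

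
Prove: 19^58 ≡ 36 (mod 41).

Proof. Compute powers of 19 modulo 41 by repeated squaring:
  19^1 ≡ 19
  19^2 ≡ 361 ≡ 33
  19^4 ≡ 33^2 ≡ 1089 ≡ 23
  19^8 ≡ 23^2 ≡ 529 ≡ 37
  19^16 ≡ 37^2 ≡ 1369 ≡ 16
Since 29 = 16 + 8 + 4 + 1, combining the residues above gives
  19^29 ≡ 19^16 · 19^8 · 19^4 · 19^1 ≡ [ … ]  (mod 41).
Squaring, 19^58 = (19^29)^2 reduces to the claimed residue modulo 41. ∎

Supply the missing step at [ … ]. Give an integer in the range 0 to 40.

Multiply the listed residues: 16 · 37 · 23 · 19 = 592 → 13616 → 258704.
Reducing modulo 41: 258704 = 6309·41 + 35, so 19^29 ≡ 35.

35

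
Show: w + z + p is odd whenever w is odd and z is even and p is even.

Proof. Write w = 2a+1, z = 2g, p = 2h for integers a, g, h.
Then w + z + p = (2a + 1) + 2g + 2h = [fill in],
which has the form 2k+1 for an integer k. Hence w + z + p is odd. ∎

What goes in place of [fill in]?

(2a + 1) + 2g + 2h = 2a + 2g + 2h + 1
= 2(a + g + h) + 1.
Since a + g + h is an integer, the sum is of the form 2k+1 for an integer k.

2(a + g + h) + 1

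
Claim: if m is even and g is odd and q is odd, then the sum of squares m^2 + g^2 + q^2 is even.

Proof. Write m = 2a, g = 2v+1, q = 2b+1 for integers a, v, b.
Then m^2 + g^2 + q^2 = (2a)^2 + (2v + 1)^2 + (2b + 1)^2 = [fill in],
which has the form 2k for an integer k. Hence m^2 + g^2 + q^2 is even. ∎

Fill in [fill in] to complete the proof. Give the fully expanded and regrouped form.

Expanding: (2a)^2 + (2v + 1)^2 + (2b + 1)^2 = 4a^2 + 4b^2 + 4b + 4v^2 + 4v + 2.
Every term is even; pulling out the factor of 2 gives 2(2a^2 + 2b^2 + 2b + 2v^2 + 2v + 1).

2(2a^2 + 2b^2 + 2b + 2v^2 + 2v + 1)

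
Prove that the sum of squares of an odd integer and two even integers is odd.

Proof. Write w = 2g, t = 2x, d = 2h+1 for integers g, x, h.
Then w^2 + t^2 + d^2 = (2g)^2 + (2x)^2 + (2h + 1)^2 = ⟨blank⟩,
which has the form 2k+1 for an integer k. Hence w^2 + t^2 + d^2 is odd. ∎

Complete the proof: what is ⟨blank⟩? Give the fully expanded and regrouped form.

2(2g^2 + 2h^2 + 2h + 2x^2) + 1

(2g)^2 + (2x)^2 + (2h + 1)^2 = 4g^2 + 4h^2 + 4h + 4x^2 + 1
= 2(2g^2 + 2h^2 + 2h + 2x^2) + 1.
Since 2g^2 + 2h^2 + 2h + 2x^2 is an integer, the sum of squares is of the form 2k+1 for an integer k.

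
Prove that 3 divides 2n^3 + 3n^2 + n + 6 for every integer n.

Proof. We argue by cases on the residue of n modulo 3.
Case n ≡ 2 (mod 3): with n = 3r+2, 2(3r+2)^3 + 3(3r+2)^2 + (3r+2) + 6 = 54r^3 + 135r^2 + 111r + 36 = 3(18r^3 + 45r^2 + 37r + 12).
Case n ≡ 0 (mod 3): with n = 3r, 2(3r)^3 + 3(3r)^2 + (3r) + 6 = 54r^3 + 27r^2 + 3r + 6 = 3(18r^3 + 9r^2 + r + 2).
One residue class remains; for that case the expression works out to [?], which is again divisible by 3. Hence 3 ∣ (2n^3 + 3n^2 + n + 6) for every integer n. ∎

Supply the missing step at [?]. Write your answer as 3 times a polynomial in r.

3(18r^3 + 27r^2 + 13r + 4)

Only n ≡ 1 (mod 3) is unaccounted for. Put n = 3r+1:
2(3r+1)^3 + 3(3r+1)^2 + (3r+1) + 6 expands to 54r^3 + 81r^2 + 39r + 12,
and factoring out 3 leaves 3(18r^3 + 27r^2 + 13r + 4).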